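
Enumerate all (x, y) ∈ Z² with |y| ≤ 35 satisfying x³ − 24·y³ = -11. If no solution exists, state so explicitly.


The equation is x³ - 24y³ = -11. For fixed y, x³ = 24·y³ − 11, so a solution requires the RHS to be a perfect cube.
Strategy: iterate y from -35 to 35, compute RHS = 24·y³ − 11, and check whether it is a (positive or negative) perfect cube.
Check small values of y:
  y = 0: RHS = -11 is not a perfect cube.
  y = 1: RHS = 13 is not a perfect cube.
  y = -1: RHS = -35 is not a perfect cube.
  y = 2: RHS = 181 is not a perfect cube.
  y = -2: RHS = -203 is not a perfect cube.
  y = 3: RHS = 637 is not a perfect cube.
  y = -3: RHS = -659 is not a perfect cube.
Continuing the search up to |y| = 35 finds no solutions either.
No (x, y) in the scanned range satisfies the equation.

No integer solutions with |y| ≤ 35.


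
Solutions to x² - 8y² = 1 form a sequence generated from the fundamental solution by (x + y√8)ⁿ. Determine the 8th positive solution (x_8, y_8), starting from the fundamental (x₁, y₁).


Step 1: Find the fundamental solution (x₁, y₁) of x² - 8y² = 1.
  Expand √8 as a continued fraction. a₀ = ⌊√8⌋ = 2; iterate m_{k+1} = d_k·a_k − m_k, d_{k+1} = (8 − m_{k+1}²)/d_k, a_{k+1} = ⌊(a₀ + m_{k+1})/d_{k+1}⌋ (starting m₀ = 0, d₀ = 1), with convergents p_k = a_k·p_{k-1} + p_{k-2}, q_k = a_k·q_{k-1} + q_{k-2} (p₋₁ = 1, q₋₁ = 0):
  k = 0: a₀ = 2; p₀/q₀ = 2/1; p₀² − 8·q₀² = 4 − 8 = -4.
  k = 1: m = 2, d = 4, a = ⌊(2 + 2)/4⌋ = 1; p/q = (1·2 + 1)/(1·1 + 0) = 3/1; p² − 8·q² = 9 − 8 = 1.
  The first convergent with p² − 8·q² = 1 gives the fundamental solution (x₁, y₁) = (3, 1).
Step 2: Apply the recurrence (x_{n+1}, y_{n+1}) = (x₁x_n + 8y₁y_n, x₁y_n + y₁x_n) repeatedly.
  From (x_1, y_1) = (3, 1): x_2 = 3·3 + 8·1·1 = 17; y_2 = 3·1 + 1·3 = 6.
  From (x_2, y_2) = (17, 6): x_3 = 3·17 + 8·1·6 = 99; y_3 = 3·6 + 1·17 = 35.
  From (x_3, y_3) = (99, 35): x_4 = 3·99 + 8·1·35 = 577; y_4 = 3·35 + 1·99 = 204.
  From (x_4, y_4) = (577, 204): x_5 = 3·577 + 8·1·204 = 3363; y_5 = 3·204 + 1·577 = 1189.
  From (x_5, y_5) = (3363, 1189): x_6 = 3·3363 + 8·1·1189 = 19601; y_6 = 3·1189 + 1·3363 = 6930.
  From (x_6, y_6) = (19601, 6930): x_7 = 3·19601 + 8·1·6930 = 114243; y_7 = 3·6930 + 1·19601 = 40391.
  From (x_7, y_7) = (114243, 40391): x_8 = 3·114243 + 8·1·40391 = 665857; y_8 = 3·40391 + 1·114243 = 235416.
Step 3: Verify x_8² - 8·y_8² = 443365544449 - 443365544448 = 1 (should be 1). ✓

(x_1, y_1) = (3, 1); (x_8, y_8) = (665857, 235416).


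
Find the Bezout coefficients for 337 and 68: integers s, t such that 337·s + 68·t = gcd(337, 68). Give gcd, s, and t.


Euclidean algorithm on (337, 68) — divide until remainder is 0:
  337 = 4 · 68 + 65
  68 = 1 · 65 + 3
  65 = 21 · 3 + 2
  3 = 1 · 2 + 1
  2 = 2 · 1 + 0
gcd(337, 68) = 1.
Track Bezout coefficients alongside the remainders: start with r₀ = 337 = a·1 + b·0 (s = 1, t = 0) and r₁ = 68 = a·0 + b·1 (s = 0, t = 1); each new remainder r_{k+1} = r_{k-1} − q_k·r_k inherits s_{k+1} = s_{k-1} − q_k·s_k, t_{k+1} = t_{k-1} − q_k·t_k, so r_k = a·s_k + b·t_k at every step:
  q = 4: r = 65, s = 1 − 4·0 = 1, t = 0 − 4·1 = -4  (check: 337·1 + 68·(-4) = 65)
  q = 1: r = 3, s = 0 − 1·1 = -1, t = 1 − 1·(-4) = 5  (check: 337·(-1) + 68·5 = 3)
  q = 21: r = 2, s = 1 − 21·(-1) = 22, t = -4 − 21·5 = -109  (check: 337·22 + 68·(-109) = 2)
  q = 1: r = 1, s = -1 − 1·22 = -23, t = 5 − 1·(-109) = 114  (check: 337·(-23) + 68·114 = 1)
The row with r = 1 (the gcd) gives the Bezout coefficients s = -23, t = 114.
Result: 337 · (-23) + 68 · (114) = 1.

gcd(337, 68) = 1; s = -23, t = 114 (check: 337·(-23) + 68·114 = 1).


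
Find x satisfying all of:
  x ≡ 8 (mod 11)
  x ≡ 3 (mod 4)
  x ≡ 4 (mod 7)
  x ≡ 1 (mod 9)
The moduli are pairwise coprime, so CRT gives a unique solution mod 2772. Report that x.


Product of moduli M = 11 · 4 · 7 · 9 = 2772.
Merge one congruence at a time:
  Start: x ≡ 8 (mod 11).
  Combine with x ≡ 3 (mod 4); new modulus lcm = 44.
    Write x = 8 + 11·t and substitute into x ≡ 3 (mod 4): 11·t ≡ 3 − 8 = -5 (mod 4).
    Reduce coefficients mod 4: 3·t ≡ 3 (mod 4).
    The inverse of 3 mod 4 is 3 (since 3·3 = 9 = 2·4 + 1), so t ≡ 3·3 = 9 ≡ 1 (mod 4).
    Then x = 8 + 11·1 = 19, valid modulo lcm(11, 4) = 44: x ≡ 19 (mod 44).
  Combine with x ≡ 4 (mod 7); new modulus lcm = 308.
    Write x = 19 + 44·t and substitute into x ≡ 4 (mod 7): 44·t ≡ 4 − 19 = -15 (mod 7).
    Reduce coefficients mod 7: 2·t ≡ 6 (mod 7).
    The inverse of 2 mod 7 is 4 (since 2·4 = 8 = 1·7 + 1), so t ≡ 4·6 = 24 ≡ 3 (mod 7).
    Then x = 19 + 44·3 = 151, valid modulo lcm(44, 7) = 308: x ≡ 151 (mod 308).
  Combine with x ≡ 1 (mod 9); new modulus lcm = 2772.
    Write x = 151 + 308·t and substitute into x ≡ 1 (mod 9): 308·t ≡ 1 − 151 = -150 (mod 9).
    Reduce coefficients mod 9: 2·t ≡ 3 (mod 9).
    The inverse of 2 mod 9 is 5 (since 2·5 = 10 = 1·9 + 1), so t ≡ 5·3 = 15 ≡ 6 (mod 9).
    Then x = 151 + 308·6 = 1999, valid modulo lcm(308, 9) = 2772: x ≡ 1999 (mod 2772).
Verify against each original: 1999 mod 11 = 8, 1999 mod 4 = 3, 1999 mod 7 = 4, 1999 mod 9 = 1.

x ≡ 1999 (mod 2772).


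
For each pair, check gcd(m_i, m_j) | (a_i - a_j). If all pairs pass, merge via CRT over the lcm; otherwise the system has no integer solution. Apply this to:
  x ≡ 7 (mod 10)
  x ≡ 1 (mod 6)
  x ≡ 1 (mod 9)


Moduli 10, 6, 9 are not pairwise coprime, so CRT works modulo lcm(m_i) when all pairwise compatibility conditions hold.
Pairwise compatibility: gcd(m_i, m_j) must divide a_i - a_j for every pair.
Merge one congruence at a time:
  Start: x ≡ 7 (mod 10).
  Combine with x ≡ 1 (mod 6): gcd(10, 6) = 2; 1 - 7 = -6, which IS divisible by 2, so compatible.
    Write x = 7 + 10·t and substitute into x ≡ 1 (mod 6): 10·t ≡ 1 − 7 = -6 (mod 6).
    Divide the congruence (and modulus) by g = 2: 5·t ≡ -3 (mod 3).
    Reduce coefficients mod 3: 2·t ≡ 0 (mod 3).
    The inverse of 2 mod 3 is 2 (since 2·2 = 4 = 1·3 + 1), so t ≡ 2·0 = 0 ≡ 0 (mod 3).
    Then x = 7 + 10·0 = 7, valid modulo lcm(10, 6) = 30: x ≡ 7 (mod 30).
  Combine with x ≡ 1 (mod 9): gcd(30, 9) = 3; 1 - 7 = -6, which IS divisible by 3, so compatible.
    Write x = 7 + 30·t and substitute into x ≡ 1 (mod 9): 30·t ≡ 1 − 7 = -6 (mod 9).
    Divide the congruence (and modulus) by g = 3: 10·t ≡ -2 (mod 3).
    Reduce coefficients mod 3: 1·t ≡ 1 (mod 3).
    So t ≡ 1 (mod 3).
    Then x = 7 + 30·1 = 37, valid modulo lcm(30, 9) = 90: x ≡ 37 (mod 90).
Verify: 37 mod 10 = 7, 37 mod 6 = 1, 37 mod 9 = 1.

x ≡ 37 (mod 90).


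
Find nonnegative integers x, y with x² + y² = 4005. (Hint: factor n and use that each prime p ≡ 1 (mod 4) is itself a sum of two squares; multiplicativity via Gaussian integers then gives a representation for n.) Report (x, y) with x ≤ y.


Step 1: Factor n = 4005 = 3^2 · 5 · 89.
Step 2: Check the mod-4 condition on each prime factor: 3 ≡ 3 (mod 4), exponent 2 (must be even); 5 ≡ 1 (mod 4), exponent 1; 89 ≡ 1 (mod 4), exponent 1.
All primes ≡ 3 (mod 4) appear to even exponent (or don't appear), so by the two-squares theorem n IS expressible as a sum of two squares.
Step 3: Build a representation. Group n = k² · m with k = 3 and m = 5 · 89 = 445 (a product of primes ≡ 1 (mod 4)); a representation of m scales to one of n via (k·x)² + (k·y)² = k²(x² + y²). Each prime p ≡ 1 (mod 4) is itself a sum of two squares; find a² by testing p − a² for a perfect square:
  5: 5 − 1² = 4 = 2² ⇒ 5 = 1² + 2².
  89: 89 − 1² = 88, 89 − 2² = 85, 89 − 3² = 80, 89 − 4² = 73, 89 − 5² = 64 = 8² ⇒ 89 = 5² + 8².
  Combine using the Brahmagupta–Fibonacci identity (a² + b²)(c² + d²) = (ac − bd)² + (ad + bc)² = (ac + bd)² + (ad − bc)²:
  5 · 89 = 445: from (1² + 2²)(5² + 8²), take (1·5 − 2·8, 1·8 + 2·5) = (5 − 16, 8 + 10) = (-11, 18); dropping signs (only squares matter) gives (11, 18); check 11² + 18² = 121 + 324 = 445 ✓.
  Scale by k = 3: (3·11, 3·18) = (33, 54).
Step 4: Order so x ≤ y and verify: 33² + 54² = 1089 + 2916 = 4005 = n. ✓

n = 4005 = 33² + 54² (one valid representation with x ≤ y).


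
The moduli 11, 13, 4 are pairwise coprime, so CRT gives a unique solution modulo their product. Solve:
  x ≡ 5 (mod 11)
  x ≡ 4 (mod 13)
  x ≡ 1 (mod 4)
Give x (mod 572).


Moduli 11, 13, 4 are pairwise coprime; by CRT there is a unique solution modulo M = 11 · 13 · 4 = 572.
Solve pairwise, accumulating the modulus:
  Start with x ≡ 5 (mod 11).
  Combine with x ≡ 4 (mod 13): since gcd(11, 13) = 1, we get a unique residue mod 143.
    Write x = 5 + 11·t and substitute into x ≡ 4 (mod 13): 11·t ≡ 4 − 5 = -1 (mod 13).
    Reduce coefficients mod 13: 11·t ≡ 12 (mod 13).
    The inverse of 11 mod 13 is 6 (since 11·6 = 66 = 5·13 + 1), so t ≡ 6·12 = 72 ≡ 7 (mod 13).
    Then x = 5 + 11·7 = 82, valid modulo lcm(11, 13) = 143: x ≡ 82 (mod 143).
  Combine with x ≡ 1 (mod 4): since gcd(143, 4) = 1, we get a unique residue mod 572.
    Write x = 82 + 143·t and substitute into x ≡ 1 (mod 4): 143·t ≡ 1 − 82 = -81 (mod 4).
    Reduce coefficients mod 4: 3·t ≡ 3 (mod 4).
    The inverse of 3 mod 4 is 3 (since 3·3 = 9 = 2·4 + 1), so t ≡ 3·3 = 9 ≡ 1 (mod 4).
    Then x = 82 + 143·1 = 225, valid modulo lcm(143, 4) = 572: x ≡ 225 (mod 572).
Verify: 225 mod 11 = 5 ✓, 225 mod 13 = 4 ✓, 225 mod 4 = 1 ✓.

x ≡ 225 (mod 572).


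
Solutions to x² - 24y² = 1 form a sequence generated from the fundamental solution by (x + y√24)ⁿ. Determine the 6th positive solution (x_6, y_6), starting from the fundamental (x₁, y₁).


Step 1: Find the fundamental solution (x₁, y₁) of x² - 24y² = 1.
  Expand √24 as a continued fraction. a₀ = ⌊√24⌋ = 4; iterate m_{k+1} = d_k·a_k − m_k, d_{k+1} = (24 − m_{k+1}²)/d_k, a_{k+1} = ⌊(a₀ + m_{k+1})/d_{k+1}⌋ (starting m₀ = 0, d₀ = 1), with convergents p_k = a_k·p_{k-1} + p_{k-2}, q_k = a_k·q_{k-1} + q_{k-2} (p₋₁ = 1, q₋₁ = 0):
  k = 0: a₀ = 4; p₀/q₀ = 4/1; p₀² − 24·q₀² = 16 − 24 = -8.
  k = 1: m = 4, d = 8, a = ⌊(4 + 4)/8⌋ = 1; p/q = (1·4 + 1)/(1·1 + 0) = 5/1; p² − 24·q² = 25 − 24 = 1.
  The first convergent with p² − 24·q² = 1 gives the fundamental solution (x₁, y₁) = (5, 1).
Step 2: Apply the recurrence (x_{n+1}, y_{n+1}) = (x₁x_n + 24y₁y_n, x₁y_n + y₁x_n) repeatedly.
  From (x_1, y_1) = (5, 1): x_2 = 5·5 + 24·1·1 = 49; y_2 = 5·1 + 1·5 = 10.
  From (x_2, y_2) = (49, 10): x_3 = 5·49 + 24·1·10 = 485; y_3 = 5·10 + 1·49 = 99.
  From (x_3, y_3) = (485, 99): x_4 = 5·485 + 24·1·99 = 4801; y_4 = 5·99 + 1·485 = 980.
  From (x_4, y_4) = (4801, 980): x_5 = 5·4801 + 24·1·980 = 47525; y_5 = 5·980 + 1·4801 = 9701.
  From (x_5, y_5) = (47525, 9701): x_6 = 5·47525 + 24·1·9701 = 470449; y_6 = 5·9701 + 1·47525 = 96030.
Step 3: Verify x_6² - 24·y_6² = 221322261601 - 221322261600 = 1 (should be 1). ✓

(x_1, y_1) = (5, 1); (x_6, y_6) = (470449, 96030).


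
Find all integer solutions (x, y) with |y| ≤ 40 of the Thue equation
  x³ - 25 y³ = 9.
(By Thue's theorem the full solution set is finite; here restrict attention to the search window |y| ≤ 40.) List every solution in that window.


The equation is x³ - 25y³ = 9. For fixed y, x³ = 25·y³ + 9, so a solution requires the RHS to be a perfect cube.
Strategy: iterate y from -40 to 40, compute RHS = 25·y³ + 9, and check whether it is a (positive or negative) perfect cube.
Check small values of y:
  y = 0: RHS = 9 is not a perfect cube.
  y = 1: RHS = 34 is not a perfect cube.
  y = -1: RHS = -16 is not a perfect cube.
  y = 2: RHS = 209 is not a perfect cube.
  y = -2: RHS = -191 is not a perfect cube.
  y = 3: RHS = 684 is not a perfect cube.
  y = -3: RHS = -666 is not a perfect cube.
Continuing the search up to |y| = 40 finds no solutions either.
No (x, y) in the scanned range satisfies the equation.

No integer solutions with |y| ≤ 40.


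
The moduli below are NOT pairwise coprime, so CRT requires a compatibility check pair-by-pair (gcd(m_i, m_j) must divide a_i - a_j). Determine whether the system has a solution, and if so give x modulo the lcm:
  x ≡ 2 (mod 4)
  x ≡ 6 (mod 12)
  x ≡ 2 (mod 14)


Moduli 4, 12, 14 are not pairwise coprime, so CRT works modulo lcm(m_i) when all pairwise compatibility conditions hold.
Pairwise compatibility: gcd(m_i, m_j) must divide a_i - a_j for every pair.
Merge one congruence at a time:
  Start: x ≡ 2 (mod 4).
  Combine with x ≡ 6 (mod 12): gcd(4, 12) = 4; 6 - 2 = 4, which IS divisible by 4, so compatible.
    Write x = 2 + 4·t and substitute into x ≡ 6 (mod 12): 4·t ≡ 6 − 2 = 4 (mod 12).
    Divide the congruence (and modulus) by g = 4: 1·t ≡ 1 (mod 3).
    So t ≡ 1 (mod 3).
    Then x = 2 + 4·1 = 6, valid modulo lcm(4, 12) = 12: x ≡ 6 (mod 12).
  Combine with x ≡ 2 (mod 14): gcd(12, 14) = 2; 2 - 6 = -4, which IS divisible by 2, so compatible.
    Write x = 6 + 12·t and substitute into x ≡ 2 (mod 14): 12·t ≡ 2 − 6 = -4 (mod 14).
    Divide the congruence (and modulus) by g = 2: 6·t ≡ -2 (mod 7).
    Reduce coefficients mod 7: 6·t ≡ 5 (mod 7).
    The inverse of 6 mod 7 is 6 (since 6·6 = 36 = 5·7 + 1), so t ≡ 6·5 = 30 ≡ 2 (mod 7).
    Then x = 6 + 12·2 = 30, valid modulo lcm(12, 14) = 84: x ≡ 30 (mod 84).
Verify: 30 mod 4 = 2, 30 mod 12 = 6, 30 mod 14 = 2.

x ≡ 30 (mod 84).


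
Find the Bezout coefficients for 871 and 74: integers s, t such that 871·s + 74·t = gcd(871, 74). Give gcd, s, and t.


Euclidean algorithm on (871, 74) — divide until remainder is 0:
  871 = 11 · 74 + 57
  74 = 1 · 57 + 17
  57 = 3 · 17 + 6
  17 = 2 · 6 + 5
  6 = 1 · 5 + 1
  5 = 5 · 1 + 0
gcd(871, 74) = 1.
Track Bezout coefficients alongside the remainders: start with r₀ = 871 = a·1 + b·0 (s = 1, t = 0) and r₁ = 74 = a·0 + b·1 (s = 0, t = 1); each new remainder r_{k+1} = r_{k-1} − q_k·r_k inherits s_{k+1} = s_{k-1} − q_k·s_k, t_{k+1} = t_{k-1} − q_k·t_k, so r_k = a·s_k + b·t_k at every step:
  q = 11: r = 57, s = 1 − 11·0 = 1, t = 0 − 11·1 = -11  (check: 871·1 + 74·(-11) = 57)
  q = 1: r = 17, s = 0 − 1·1 = -1, t = 1 − 1·(-11) = 12  (check: 871·(-1) + 74·12 = 17)
  q = 3: r = 6, s = 1 − 3·(-1) = 4, t = -11 − 3·12 = -47  (check: 871·4 + 74·(-47) = 6)
  q = 2: r = 5, s = -1 − 2·4 = -9, t = 12 − 2·(-47) = 106  (check: 871·(-9) + 74·106 = 5)
  q = 1: r = 1, s = 4 − 1·(-9) = 13, t = -47 − 1·106 = -153  (check: 871·13 + 74·(-153) = 1)
The row with r = 1 (the gcd) gives the Bezout coefficients s = 13, t = -153.
Result: 871 · (13) + 74 · (-153) = 1.

gcd(871, 74) = 1; s = 13, t = -153 (check: 871·13 + 74·(-153) = 1).


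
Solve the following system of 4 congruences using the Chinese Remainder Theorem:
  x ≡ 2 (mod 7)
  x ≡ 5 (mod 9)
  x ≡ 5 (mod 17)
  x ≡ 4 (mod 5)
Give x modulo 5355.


Product of moduli M = 7 · 9 · 17 · 5 = 5355.
Merge one congruence at a time:
  Start: x ≡ 2 (mod 7).
  Combine with x ≡ 5 (mod 9); new modulus lcm = 63.
    Write x = 2 + 7·t and substitute into x ≡ 5 (mod 9): 7·t ≡ 5 − 2 = 3 (mod 9).
    The inverse of 7 mod 9 is 4 (since 7·4 = 28 = 3·9 + 1), so t ≡ 4·3 = 12 ≡ 3 (mod 9).
    Then x = 2 + 7·3 = 23, valid modulo lcm(7, 9) = 63: x ≡ 23 (mod 63).
  Combine with x ≡ 5 (mod 17); new modulus lcm = 1071.
    Write x = 23 + 63·t and substitute into x ≡ 5 (mod 17): 63·t ≡ 5 − 23 = -18 (mod 17).
    Reduce coefficients mod 17: 12·t ≡ 16 (mod 17).
    The inverse of 12 mod 17 is 10 (since 12·10 = 120 = 7·17 + 1), so t ≡ 10·16 = 160 ≡ 7 (mod 17).
    Then x = 23 + 63·7 = 464, valid modulo lcm(63, 17) = 1071: x ≡ 464 (mod 1071).
  Combine with x ≡ 4 (mod 5); new modulus lcm = 5355.
    Write x = 464 + 1071·t and substitute into x ≡ 4 (mod 5): 1071·t ≡ 4 − 464 = -460 (mod 5).
    Reduce coefficients mod 5: 1·t ≡ 0 (mod 5).
    So t ≡ 0 (mod 5).
    Then x = 464 + 1071·0 = 464, valid modulo lcm(1071, 5) = 5355: x ≡ 464 (mod 5355).
Verify against each original: 464 mod 7 = 2, 464 mod 9 = 5, 464 mod 17 = 5, 464 mod 5 = 4.

x ≡ 464 (mod 5355).


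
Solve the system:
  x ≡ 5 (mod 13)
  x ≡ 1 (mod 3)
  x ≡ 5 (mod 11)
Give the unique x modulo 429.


Moduli 13, 3, 11 are pairwise coprime; by CRT there is a unique solution modulo M = 13 · 3 · 11 = 429.
Solve pairwise, accumulating the modulus:
  Start with x ≡ 5 (mod 13).
  Combine with x ≡ 1 (mod 3): since gcd(13, 3) = 1, we get a unique residue mod 39.
    Write x = 5 + 13·t and substitute into x ≡ 1 (mod 3): 13·t ≡ 1 − 5 = -4 (mod 3).
    Reduce coefficients mod 3: 1·t ≡ 2 (mod 3).
    So t ≡ 2 (mod 3).
    Then x = 5 + 13·2 = 31, valid modulo lcm(13, 3) = 39: x ≡ 31 (mod 39).
  Combine with x ≡ 5 (mod 11): since gcd(39, 11) = 1, we get a unique residue mod 429.
    Write x = 31 + 39·t and substitute into x ≡ 5 (mod 11): 39·t ≡ 5 − 31 = -26 (mod 11).
    Reduce coefficients mod 11: 6·t ≡ 7 (mod 11).
    The inverse of 6 mod 11 is 2 (since 6·2 = 12 = 1·11 + 1), so t ≡ 2·7 = 14 ≡ 3 (mod 11).
    Then x = 31 + 39·3 = 148, valid modulo lcm(39, 11) = 429: x ≡ 148 (mod 429).
Verify: 148 mod 13 = 5 ✓, 148 mod 3 = 1 ✓, 148 mod 11 = 5 ✓.

x ≡ 148 (mod 429).


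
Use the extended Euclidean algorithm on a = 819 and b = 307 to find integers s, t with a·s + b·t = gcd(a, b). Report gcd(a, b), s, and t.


Euclidean algorithm on (819, 307) — divide until remainder is 0:
  819 = 2 · 307 + 205
  307 = 1 · 205 + 102
  205 = 2 · 102 + 1
  102 = 102 · 1 + 0
gcd(819, 307) = 1.
Track Bezout coefficients alongside the remainders: start with r₀ = 819 = a·1 + b·0 (s = 1, t = 0) and r₁ = 307 = a·0 + b·1 (s = 0, t = 1); each new remainder r_{k+1} = r_{k-1} − q_k·r_k inherits s_{k+1} = s_{k-1} − q_k·s_k, t_{k+1} = t_{k-1} − q_k·t_k, so r_k = a·s_k + b·t_k at every step:
  q = 2: r = 205, s = 1 − 2·0 = 1, t = 0 − 2·1 = -2  (check: 819·1 + 307·(-2) = 205)
  q = 1: r = 102, s = 0 − 1·1 = -1, t = 1 − 1·(-2) = 3  (check: 819·(-1) + 307·3 = 102)
  q = 2: r = 1, s = 1 − 2·(-1) = 3, t = -2 − 2·3 = -8  (check: 819·3 + 307·(-8) = 1)
The row with r = 1 (the gcd) gives the Bezout coefficients s = 3, t = -8.
Result: 819 · (3) + 307 · (-8) = 1.

gcd(819, 307) = 1; s = 3, t = -8 (check: 819·3 + 307·(-8) = 1).


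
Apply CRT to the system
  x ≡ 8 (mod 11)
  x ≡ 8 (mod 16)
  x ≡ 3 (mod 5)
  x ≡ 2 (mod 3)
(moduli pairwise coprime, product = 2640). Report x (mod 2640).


Product of moduli M = 11 · 16 · 5 · 3 = 2640.
Merge one congruence at a time:
  Start: x ≡ 8 (mod 11).
  Combine with x ≡ 8 (mod 16); new modulus lcm = 176.
    Write x = 8 + 11·t and substitute into x ≡ 8 (mod 16): 11·t ≡ 8 − 8 = 0 (mod 16).
    The inverse of 11 mod 16 is 3 (since 11·3 = 33 = 2·16 + 1), so t ≡ 3·0 = 0 ≡ 0 (mod 16).
    Then x = 8 + 11·0 = 8, valid modulo lcm(11, 16) = 176: x ≡ 8 (mod 176).
  Combine with x ≡ 3 (mod 5); new modulus lcm = 880.
    Write x = 8 + 176·t and substitute into x ≡ 3 (mod 5): 176·t ≡ 3 − 8 = -5 (mod 5).
    Reduce coefficients mod 5: 1·t ≡ 0 (mod 5).
    So t ≡ 0 (mod 5).
    Then x = 8 + 176·0 = 8, valid modulo lcm(176, 5) = 880: x ≡ 8 (mod 880).
  Combine with x ≡ 2 (mod 3); new modulus lcm = 2640.
    Write x = 8 + 880·t and substitute into x ≡ 2 (mod 3): 880·t ≡ 2 − 8 = -6 (mod 3).
    Reduce coefficients mod 3: 1·t ≡ 0 (mod 3).
    So t ≡ 0 (mod 3).
    Then x = 8 + 880·0 = 8, valid modulo lcm(880, 3) = 2640: x ≡ 8 (mod 2640).
Verify against each original: 8 mod 11 = 8, 8 mod 16 = 8, 8 mod 5 = 3, 8 mod 3 = 2.

x ≡ 8 (mod 2640).


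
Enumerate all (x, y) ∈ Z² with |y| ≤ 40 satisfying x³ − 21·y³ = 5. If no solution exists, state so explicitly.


The equation is x³ - 21y³ = 5. For fixed y, x³ = 21·y³ + 5, so a solution requires the RHS to be a perfect cube.
Strategy: iterate y from -40 to 40, compute RHS = 21·y³ + 5, and check whether it is a (positive or negative) perfect cube.
Check small values of y:
  y = 0: RHS = 5 is not a perfect cube.
  y = 1: RHS = 26 is not a perfect cube.
  y = -1: RHS = -16 is not a perfect cube.
  y = 2: RHS = 173 is not a perfect cube.
  y = -2: RHS = -163 is not a perfect cube.
  y = 3: RHS = 572 is not a perfect cube.
  y = -3: RHS = -562 is not a perfect cube.
Continuing the search up to |y| = 40 finds no solutions either.
No (x, y) in the scanned range satisfies the equation.

No integer solutions with |y| ≤ 40.


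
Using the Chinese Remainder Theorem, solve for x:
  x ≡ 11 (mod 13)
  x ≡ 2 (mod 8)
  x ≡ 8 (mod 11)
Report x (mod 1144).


Moduli 13, 8, 11 are pairwise coprime; by CRT there is a unique solution modulo M = 13 · 8 · 11 = 1144.
Solve pairwise, accumulating the modulus:
  Start with x ≡ 11 (mod 13).
  Combine with x ≡ 2 (mod 8): since gcd(13, 8) = 1, we get a unique residue mod 104.
    Write x = 11 + 13·t and substitute into x ≡ 2 (mod 8): 13·t ≡ 2 − 11 = -9 (mod 8).
    Reduce coefficients mod 8: 5·t ≡ 7 (mod 8).
    The inverse of 5 mod 8 is 5 (since 5·5 = 25 = 3·8 + 1), so t ≡ 5·7 = 35 ≡ 3 (mod 8).
    Then x = 11 + 13·3 = 50, valid modulo lcm(13, 8) = 104: x ≡ 50 (mod 104).
  Combine with x ≡ 8 (mod 11): since gcd(104, 11) = 1, we get a unique residue mod 1144.
    Write x = 50 + 104·t and substitute into x ≡ 8 (mod 11): 104·t ≡ 8 − 50 = -42 (mod 11).
    Reduce coefficients mod 11: 5·t ≡ 2 (mod 11).
    The inverse of 5 mod 11 is 9 (since 5·9 = 45 = 4·11 + 1), so t ≡ 9·2 = 18 ≡ 7 (mod 11).
    Then x = 50 + 104·7 = 778, valid modulo lcm(104, 11) = 1144: x ≡ 778 (mod 1144).
Verify: 778 mod 13 = 11 ✓, 778 mod 8 = 2 ✓, 778 mod 11 = 8 ✓.

x ≡ 778 (mod 1144).


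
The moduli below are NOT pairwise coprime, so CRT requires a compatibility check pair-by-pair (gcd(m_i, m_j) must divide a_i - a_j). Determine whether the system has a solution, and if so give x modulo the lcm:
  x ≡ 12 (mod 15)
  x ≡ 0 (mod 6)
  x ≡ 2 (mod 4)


Moduli 15, 6, 4 are not pairwise coprime, so CRT works modulo lcm(m_i) when all pairwise compatibility conditions hold.
Pairwise compatibility: gcd(m_i, m_j) must divide a_i - a_j for every pair.
Merge one congruence at a time:
  Start: x ≡ 12 (mod 15).
  Combine with x ≡ 0 (mod 6): gcd(15, 6) = 3; 0 - 12 = -12, which IS divisible by 3, so compatible.
    Write x = 12 + 15·t and substitute into x ≡ 0 (mod 6): 15·t ≡ 0 − 12 = -12 (mod 6).
    Divide the congruence (and modulus) by g = 3: 5·t ≡ -4 (mod 2).
    Reduce coefficients mod 2: 1·t ≡ 0 (mod 2).
    So t ≡ 0 (mod 2).
    Then x = 12 + 15·0 = 12, valid modulo lcm(15, 6) = 30: x ≡ 12 (mod 30).
  Combine with x ≡ 2 (mod 4): gcd(30, 4) = 2; 2 - 12 = -10, which IS divisible by 2, so compatible.
    Write x = 12 + 30·t and substitute into x ≡ 2 (mod 4): 30·t ≡ 2 − 12 = -10 (mod 4).
    Divide the congruence (and modulus) by g = 2: 15·t ≡ -5 (mod 2).
    Reduce coefficients mod 2: 1·t ≡ 1 (mod 2).
    So t ≡ 1 (mod 2).
    Then x = 12 + 30·1 = 42, valid modulo lcm(30, 4) = 60: x ≡ 42 (mod 60).
Verify: 42 mod 15 = 12, 42 mod 6 = 0, 42 mod 4 = 2.

x ≡ 42 (mod 60).


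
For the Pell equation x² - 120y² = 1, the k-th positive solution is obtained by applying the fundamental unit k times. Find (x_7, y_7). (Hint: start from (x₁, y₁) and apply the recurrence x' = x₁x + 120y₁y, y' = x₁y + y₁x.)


Step 1: Find the fundamental solution (x₁, y₁) of x² - 120y² = 1.
  Expand √120 as a continued fraction. a₀ = ⌊√120⌋ = 10; iterate m_{k+1} = d_k·a_k − m_k, d_{k+1} = (120 − m_{k+1}²)/d_k, a_{k+1} = ⌊(a₀ + m_{k+1})/d_{k+1}⌋ (starting m₀ = 0, d₀ = 1), with convergents p_k = a_k·p_{k-1} + p_{k-2}, q_k = a_k·q_{k-1} + q_{k-2} (p₋₁ = 1, q₋₁ = 0):
  k = 0: a₀ = 10; p₀/q₀ = 10/1; p₀² − 120·q₀² = 100 − 120 = -20.
  k = 1: m = 10, d = 20, a = ⌊(10 + 10)/20⌋ = 1; p/q = (1·10 + 1)/(1·1 + 0) = 11/1; p² − 120·q² = 121 − 120 = 1.
  The first convergent with p² − 120·q² = 1 gives the fundamental solution (x₁, y₁) = (11, 1).
Step 2: Apply the recurrence (x_{n+1}, y_{n+1}) = (x₁x_n + 120y₁y_n, x₁y_n + y₁x_n) repeatedly.
  From (x_1, y_1) = (11, 1): x_2 = 11·11 + 120·1·1 = 241; y_2 = 11·1 + 1·11 = 22.
  From (x_2, y_2) = (241, 22): x_3 = 11·241 + 120·1·22 = 5291; y_3 = 11·22 + 1·241 = 483.
  From (x_3, y_3) = (5291, 483): x_4 = 11·5291 + 120·1·483 = 116161; y_4 = 11·483 + 1·5291 = 10604.
  From (x_4, y_4) = (116161, 10604): x_5 = 11·116161 + 120·1·10604 = 2550251; y_5 = 11·10604 + 1·116161 = 232805.
  From (x_5, y_5) = (2550251, 232805): x_6 = 11·2550251 + 120·1·232805 = 55989361; y_6 = 11·232805 + 1·2550251 = 5111106.
  From (x_6, y_6) = (55989361, 5111106): x_7 = 11·55989361 + 120·1·5111106 = 1229215691; y_7 = 11·5111106 + 1·55989361 = 112211527.
Step 3: Verify x_7² - 120·y_7² = 1510971215000607481 - 1510971215000607480 = 1 (should be 1). ✓

(x_1, y_1) = (11, 1); (x_7, y_7) = (1229215691, 112211527).


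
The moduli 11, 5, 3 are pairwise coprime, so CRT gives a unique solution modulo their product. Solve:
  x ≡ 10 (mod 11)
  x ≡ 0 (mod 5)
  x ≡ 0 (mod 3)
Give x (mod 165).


Moduli 11, 5, 3 are pairwise coprime; by CRT there is a unique solution modulo M = 11 · 5 · 3 = 165.
Solve pairwise, accumulating the modulus:
  Start with x ≡ 10 (mod 11).
  Combine with x ≡ 0 (mod 5): since gcd(11, 5) = 1, we get a unique residue mod 55.
    Write x = 10 + 11·t and substitute into x ≡ 0 (mod 5): 11·t ≡ 0 − 10 = -10 (mod 5).
    Reduce coefficients mod 5: 1·t ≡ 0 (mod 5).
    So t ≡ 0 (mod 5).
    Then x = 10 + 11·0 = 10, valid modulo lcm(11, 5) = 55: x ≡ 10 (mod 55).
  Combine with x ≡ 0 (mod 3): since gcd(55, 3) = 1, we get a unique residue mod 165.
    Write x = 10 + 55·t and substitute into x ≡ 0 (mod 3): 55·t ≡ 0 − 10 = -10 (mod 3).
    Reduce coefficients mod 3: 1·t ≡ 2 (mod 3).
    So t ≡ 2 (mod 3).
    Then x = 10 + 55·2 = 120, valid modulo lcm(55, 3) = 165: x ≡ 120 (mod 165).
Verify: 120 mod 11 = 10 ✓, 120 mod 5 = 0 ✓, 120 mod 3 = 0 ✓.

x ≡ 120 (mod 165).


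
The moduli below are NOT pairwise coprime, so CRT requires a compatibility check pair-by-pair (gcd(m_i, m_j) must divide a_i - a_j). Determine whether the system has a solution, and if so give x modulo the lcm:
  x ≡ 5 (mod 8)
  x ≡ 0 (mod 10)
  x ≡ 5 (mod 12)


Moduli 8, 10, 12 are not pairwise coprime, so CRT works modulo lcm(m_i) when all pairwise compatibility conditions hold.
Pairwise compatibility: gcd(m_i, m_j) must divide a_i - a_j for every pair.
Merge one congruence at a time:
  Start: x ≡ 5 (mod 8).
  Combine with x ≡ 0 (mod 10): gcd(8, 10) = 2, and 0 - 5 = -5 is NOT divisible by 2.
    ⇒ system is inconsistent (no integer solution).

No solution (the system is inconsistent).


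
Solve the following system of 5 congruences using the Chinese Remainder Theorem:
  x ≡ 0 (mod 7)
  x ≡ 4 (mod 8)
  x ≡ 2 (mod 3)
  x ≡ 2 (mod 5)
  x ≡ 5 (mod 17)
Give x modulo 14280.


Product of moduli M = 7 · 8 · 3 · 5 · 17 = 14280.
Merge one congruence at a time:
  Start: x ≡ 0 (mod 7).
  Combine with x ≡ 4 (mod 8); new modulus lcm = 56.
    Write x = 0 + 7·t and substitute into x ≡ 4 (mod 8): 7·t ≡ 4 − 0 = 4 (mod 8).
    The inverse of 7 mod 8 is 7 (since 7·7 = 49 = 6·8 + 1), so t ≡ 7·4 = 28 ≡ 4 (mod 8).
    Then x = 0 + 7·4 = 28, valid modulo lcm(7, 8) = 56: x ≡ 28 (mod 56).
  Combine with x ≡ 2 (mod 3); new modulus lcm = 168.
    Write x = 28 + 56·t and substitute into x ≡ 2 (mod 3): 56·t ≡ 2 − 28 = -26 (mod 3).
    Reduce coefficients mod 3: 2·t ≡ 1 (mod 3).
    The inverse of 2 mod 3 is 2 (since 2·2 = 4 = 1·3 + 1), so t ≡ 2·1 = 2 ≡ 2 (mod 3).
    Then x = 28 + 56·2 = 140, valid modulo lcm(56, 3) = 168: x ≡ 140 (mod 168).
  Combine with x ≡ 2 (mod 5); new modulus lcm = 840.
    Write x = 140 + 168·t and substitute into x ≡ 2 (mod 5): 168·t ≡ 2 − 140 = -138 (mod 5).
    Reduce coefficients mod 5: 3·t ≡ 2 (mod 5).
    The inverse of 3 mod 5 is 2 (since 3·2 = 6 = 1·5 + 1), so t ≡ 2·2 = 4 ≡ 4 (mod 5).
    Then x = 140 + 168·4 = 812, valid modulo lcm(168, 5) = 840: x ≡ 812 (mod 840).
  Combine with x ≡ 5 (mod 17); new modulus lcm = 14280.
    Write x = 812 + 840·t and substitute into x ≡ 5 (mod 17): 840·t ≡ 5 − 812 = -807 (mod 17).
    Reduce coefficients mod 17: 7·t ≡ 9 (mod 17).
    The inverse of 7 mod 17 is 5 (since 7·5 = 35 = 2·17 + 1), so t ≡ 5·9 = 45 ≡ 11 (mod 17).
    Then x = 812 + 840·11 = 10052, valid modulo lcm(840, 17) = 14280: x ≡ 10052 (mod 14280).
Verify against each original: 10052 mod 7 = 0, 10052 mod 8 = 4, 10052 mod 3 = 2, 10052 mod 5 = 2, 10052 mod 17 = 5.

x ≡ 10052 (mod 14280).


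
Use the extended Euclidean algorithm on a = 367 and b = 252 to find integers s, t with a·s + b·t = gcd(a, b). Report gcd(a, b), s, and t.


Euclidean algorithm on (367, 252) — divide until remainder is 0:
  367 = 1 · 252 + 115
  252 = 2 · 115 + 22
  115 = 5 · 22 + 5
  22 = 4 · 5 + 2
  5 = 2 · 2 + 1
  2 = 2 · 1 + 0
gcd(367, 252) = 1.
Track Bezout coefficients alongside the remainders: start with r₀ = 367 = a·1 + b·0 (s = 1, t = 0) and r₁ = 252 = a·0 + b·1 (s = 0, t = 1); each new remainder r_{k+1} = r_{k-1} − q_k·r_k inherits s_{k+1} = s_{k-1} − q_k·s_k, t_{k+1} = t_{k-1} − q_k·t_k, so r_k = a·s_k + b·t_k at every step:
  q = 1: r = 115, s = 1 − 1·0 = 1, t = 0 − 1·1 = -1  (check: 367·1 + 252·(-1) = 115)
  q = 2: r = 22, s = 0 − 2·1 = -2, t = 1 − 2·(-1) = 3  (check: 367·(-2) + 252·3 = 22)
  q = 5: r = 5, s = 1 − 5·(-2) = 11, t = -1 − 5·3 = -16  (check: 367·11 + 252·(-16) = 5)
  q = 4: r = 2, s = -2 − 4·11 = -46, t = 3 − 4·(-16) = 67  (check: 367·(-46) + 252·67 = 2)
  q = 2: r = 1, s = 11 − 2·(-46) = 103, t = -16 − 2·67 = -150  (check: 367·103 + 252·(-150) = 1)
The row with r = 1 (the gcd) gives the Bezout coefficients s = 103, t = -150.
Result: 367 · (103) + 252 · (-150) = 1.

gcd(367, 252) = 1; s = 103, t = -150 (check: 367·103 + 252·(-150) = 1).


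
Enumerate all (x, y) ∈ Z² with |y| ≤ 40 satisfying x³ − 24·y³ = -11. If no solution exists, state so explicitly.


The equation is x³ - 24y³ = -11. For fixed y, x³ = 24·y³ − 11, so a solution requires the RHS to be a perfect cube.
Strategy: iterate y from -40 to 40, compute RHS = 24·y³ − 11, and check whether it is a (positive or negative) perfect cube.
Check small values of y:
  y = 0: RHS = -11 is not a perfect cube.
  y = 1: RHS = 13 is not a perfect cube.
  y = -1: RHS = -35 is not a perfect cube.
  y = 2: RHS = 181 is not a perfect cube.
  y = -2: RHS = -203 is not a perfect cube.
  y = 3: RHS = 637 is not a perfect cube.
  y = -3: RHS = -659 is not a perfect cube.
Continuing the search up to |y| = 40 finds no solutions either.
No (x, y) in the scanned range satisfies the equation.

No integer solutions with |y| ≤ 40.


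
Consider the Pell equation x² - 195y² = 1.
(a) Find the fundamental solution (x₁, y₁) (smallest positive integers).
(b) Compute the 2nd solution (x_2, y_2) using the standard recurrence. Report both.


Step 1: Find the fundamental solution (x₁, y₁) of x² - 195y² = 1.
  Expand √195 as a continued fraction. a₀ = ⌊√195⌋ = 13; iterate m_{k+1} = d_k·a_k − m_k, d_{k+1} = (195 − m_{k+1}²)/d_k, a_{k+1} = ⌊(a₀ + m_{k+1})/d_{k+1}⌋ (starting m₀ = 0, d₀ = 1), with convergents p_k = a_k·p_{k-1} + p_{k-2}, q_k = a_k·q_{k-1} + q_{k-2} (p₋₁ = 1, q₋₁ = 0):
  k = 0: a₀ = 13; p₀/q₀ = 13/1; p₀² − 195·q₀² = 169 − 195 = -26.
  k = 1: m = 13, d = 26, a = ⌊(13 + 13)/26⌋ = 1; p/q = (1·13 + 1)/(1·1 + 0) = 14/1; p² − 195·q² = 196 − 195 = 1.
  The first convergent with p² − 195·q² = 1 gives the fundamental solution (x₁, y₁) = (14, 1).
Step 2: Apply the recurrence (x_{n+1}, y_{n+1}) = (x₁x_n + 195y₁y_n, x₁y_n + y₁x_n) repeatedly.
  From (x_1, y_1) = (14, 1): x_2 = 14·14 + 195·1·1 = 391; y_2 = 14·1 + 1·14 = 28.
Step 3: Verify x_2² - 195·y_2² = 152881 - 152880 = 1 (should be 1). ✓

(x_1, y_1) = (14, 1); (x_2, y_2) = (391, 28).


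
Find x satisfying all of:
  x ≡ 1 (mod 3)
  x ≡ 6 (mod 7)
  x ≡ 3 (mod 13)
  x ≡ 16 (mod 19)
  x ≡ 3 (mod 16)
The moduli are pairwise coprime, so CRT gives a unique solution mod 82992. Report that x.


Product of moduli M = 3 · 7 · 13 · 19 · 16 = 82992.
Merge one congruence at a time:
  Start: x ≡ 1 (mod 3).
  Combine with x ≡ 6 (mod 7); new modulus lcm = 21.
    Write x = 1 + 3·t and substitute into x ≡ 6 (mod 7): 3·t ≡ 6 − 1 = 5 (mod 7).
    The inverse of 3 mod 7 is 5 (since 3·5 = 15 = 2·7 + 1), so t ≡ 5·5 = 25 ≡ 4 (mod 7).
    Then x = 1 + 3·4 = 13, valid modulo lcm(3, 7) = 21: x ≡ 13 (mod 21).
  Combine with x ≡ 3 (mod 13); new modulus lcm = 273.
    Write x = 13 + 21·t and substitute into x ≡ 3 (mod 13): 21·t ≡ 3 − 13 = -10 (mod 13).
    Reduce coefficients mod 13: 8·t ≡ 3 (mod 13).
    The inverse of 8 mod 13 is 5 (since 8·5 = 40 = 3·13 + 1), so t ≡ 5·3 = 15 ≡ 2 (mod 13).
    Then x = 13 + 21·2 = 55, valid modulo lcm(21, 13) = 273: x ≡ 55 (mod 273).
  Combine with x ≡ 16 (mod 19); new modulus lcm = 5187.
    Write x = 55 + 273·t and substitute into x ≡ 16 (mod 19): 273·t ≡ 16 − 55 = -39 (mod 19).
    Reduce coefficients mod 19: 7·t ≡ 18 (mod 19).
    The inverse of 7 mod 19 is 11 (since 7·11 = 77 = 4·19 + 1), so t ≡ 11·18 = 198 ≡ 8 (mod 19).
    Then x = 55 + 273·8 = 2239, valid modulo lcm(273, 19) = 5187: x ≡ 2239 (mod 5187).
  Combine with x ≡ 3 (mod 16); new modulus lcm = 82992.
    Write x = 2239 + 5187·t and substitute into x ≡ 3 (mod 16): 5187·t ≡ 3 − 2239 = -2236 (mod 16).
    Reduce coefficients mod 16: 3·t ≡ 4 (mod 16).
    The inverse of 3 mod 16 is 11 (since 3·11 = 33 = 2·16 + 1), so t ≡ 11·4 = 44 ≡ 12 (mod 16).
    Then x = 2239 + 5187·12 = 64483, valid modulo lcm(5187, 16) = 82992: x ≡ 64483 (mod 82992).
Verify against each original: 64483 mod 3 = 1, 64483 mod 7 = 6, 64483 mod 13 = 3, 64483 mod 19 = 16, 64483 mod 16 = 3.

x ≡ 64483 (mod 82992).


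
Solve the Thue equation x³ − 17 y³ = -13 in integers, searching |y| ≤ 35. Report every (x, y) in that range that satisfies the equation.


The equation is x³ - 17y³ = -13. For fixed y, x³ = 17·y³ − 13, so a solution requires the RHS to be a perfect cube.
Strategy: iterate y from -35 to 35, compute RHS = 17·y³ − 13, and check whether it is a (positive or negative) perfect cube.
Check small values of y:
  y = 0: RHS = -13 is not a perfect cube.
  y = 1: RHS = 4 is not a perfect cube.
  y = -1: RHS = -30 is not a perfect cube.
  y = 2: RHS = 123 is not a perfect cube.
  y = -2: RHS = -149 is not a perfect cube.
  y = 3: RHS = 446 is not a perfect cube.
  y = -3: RHS = -472 is not a perfect cube.
Continuing the search up to |y| = 35 finds no solutions either.
No (x, y) in the scanned range satisfies the equation.

No integer solutions with |y| ≤ 35.


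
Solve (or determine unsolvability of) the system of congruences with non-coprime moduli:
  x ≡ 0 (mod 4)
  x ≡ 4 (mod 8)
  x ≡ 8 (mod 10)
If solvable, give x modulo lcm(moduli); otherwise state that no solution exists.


Moduli 4, 8, 10 are not pairwise coprime, so CRT works modulo lcm(m_i) when all pairwise compatibility conditions hold.
Pairwise compatibility: gcd(m_i, m_j) must divide a_i - a_j for every pair.
Merge one congruence at a time:
  Start: x ≡ 0 (mod 4).
  Combine with x ≡ 4 (mod 8): gcd(4, 8) = 4; 4 - 0 = 4, which IS divisible by 4, so compatible.
    Write x = 0 + 4·t and substitute into x ≡ 4 (mod 8): 4·t ≡ 4 − 0 = 4 (mod 8).
    Divide the congruence (and modulus) by g = 4: 1·t ≡ 1 (mod 2).
    So t ≡ 1 (mod 2).
    Then x = 0 + 4·1 = 4, valid modulo lcm(4, 8) = 8: x ≡ 4 (mod 8).
  Combine with x ≡ 8 (mod 10): gcd(8, 10) = 2; 8 - 4 = 4, which IS divisible by 2, so compatible.
    Write x = 4 + 8·t and substitute into x ≡ 8 (mod 10): 8·t ≡ 8 − 4 = 4 (mod 10).
    Divide the congruence (and modulus) by g = 2: 4·t ≡ 2 (mod 5).
    The inverse of 4 mod 5 is 4 (since 4·4 = 16 = 3·5 + 1), so t ≡ 4·2 = 8 ≡ 3 (mod 5).
    Then x = 4 + 8·3 = 28, valid modulo lcm(8, 10) = 40: x ≡ 28 (mod 40).
Verify: 28 mod 4 = 0, 28 mod 8 = 4, 28 mod 10 = 8.

x ≡ 28 (mod 40).


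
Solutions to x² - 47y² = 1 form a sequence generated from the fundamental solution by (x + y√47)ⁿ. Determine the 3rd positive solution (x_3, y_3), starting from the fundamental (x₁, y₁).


Step 1: Find the fundamental solution (x₁, y₁) of x² - 47y² = 1.
  Expand √47 as a continued fraction. a₀ = ⌊√47⌋ = 6; iterate m_{k+1} = d_k·a_k − m_k, d_{k+1} = (47 − m_{k+1}²)/d_k, a_{k+1} = ⌊(a₀ + m_{k+1})/d_{k+1}⌋ (starting m₀ = 0, d₀ = 1), with convergents p_k = a_k·p_{k-1} + p_{k-2}, q_k = a_k·q_{k-1} + q_{k-2} (p₋₁ = 1, q₋₁ = 0):
  k = 0: a₀ = 6; p₀/q₀ = 6/1; p₀² − 47·q₀² = 36 − 47 = -11.
  k = 1: m = 6, d = 11, a = ⌊(6 + 6)/11⌋ = 1; p/q = (1·6 + 1)/(1·1 + 0) = 7/1; p² − 47·q² = 49 − 47 = 2.
  k = 2: m = 5, d = 2, a = ⌊(6 + 5)/2⌋ = 5; p/q = (5·7 + 6)/(5·1 + 1) = 41/6; p² − 47·q² = 1681 − 1692 = -11.
  k = 3: m = 5, d = 11, a = ⌊(6 + 5)/11⌋ = 1; p/q = (1·41 + 7)/(1·6 + 1) = 48/7; p² − 47·q² = 2304 − 2303 = 1.
  The first convergent with p² − 47·q² = 1 gives the fundamental solution (x₁, y₁) = (48, 7).
Step 2: Apply the recurrence (x_{n+1}, y_{n+1}) = (x₁x_n + 47y₁y_n, x₁y_n + y₁x_n) repeatedly.
  From (x_1, y_1) = (48, 7): x_2 = 48·48 + 47·7·7 = 4607; y_2 = 48·7 + 7·48 = 672.
  From (x_2, y_2) = (4607, 672): x_3 = 48·4607 + 47·7·672 = 442224; y_3 = 48·672 + 7·4607 = 64505.
Step 3: Verify x_3² - 47·y_3² = 195562066176 - 195562066175 = 1 (should be 1). ✓

(x_1, y_1) = (48, 7); (x_3, y_3) = (442224, 64505).


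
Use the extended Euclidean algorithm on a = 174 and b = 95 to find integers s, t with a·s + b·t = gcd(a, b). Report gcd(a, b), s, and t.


Euclidean algorithm on (174, 95) — divide until remainder is 0:
  174 = 1 · 95 + 79
  95 = 1 · 79 + 16
  79 = 4 · 16 + 15
  16 = 1 · 15 + 1
  15 = 15 · 1 + 0
gcd(174, 95) = 1.
Track Bezout coefficients alongside the remainders: start with r₀ = 174 = a·1 + b·0 (s = 1, t = 0) and r₁ = 95 = a·0 + b·1 (s = 0, t = 1); each new remainder r_{k+1} = r_{k-1} − q_k·r_k inherits s_{k+1} = s_{k-1} − q_k·s_k, t_{k+1} = t_{k-1} − q_k·t_k, so r_k = a·s_k + b·t_k at every step:
  q = 1: r = 79, s = 1 − 1·0 = 1, t = 0 − 1·1 = -1  (check: 174·1 + 95·(-1) = 79)
  q = 1: r = 16, s = 0 − 1·1 = -1, t = 1 − 1·(-1) = 2  (check: 174·(-1) + 95·2 = 16)
  q = 4: r = 15, s = 1 − 4·(-1) = 5, t = -1 − 4·2 = -9  (check: 174·5 + 95·(-9) = 15)
  q = 1: r = 1, s = -1 − 1·5 = -6, t = 2 − 1·(-9) = 11  (check: 174·(-6) + 95·11 = 1)
The row with r = 1 (the gcd) gives the Bezout coefficients s = -6, t = 11.
Result: 174 · (-6) + 95 · (11) = 1.

gcd(174, 95) = 1; s = -6, t = 11 (check: 174·(-6) + 95·11 = 1).


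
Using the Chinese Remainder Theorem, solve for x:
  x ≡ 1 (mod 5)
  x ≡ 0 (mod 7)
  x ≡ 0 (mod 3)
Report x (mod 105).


Moduli 5, 7, 3 are pairwise coprime; by CRT there is a unique solution modulo M = 5 · 7 · 3 = 105.
Solve pairwise, accumulating the modulus:
  Start with x ≡ 1 (mod 5).
  Combine with x ≡ 0 (mod 7): since gcd(5, 7) = 1, we get a unique residue mod 35.
    Write x = 1 + 5·t and substitute into x ≡ 0 (mod 7): 5·t ≡ 0 − 1 = -1 (mod 7).
    Reduce coefficients mod 7: 5·t ≡ 6 (mod 7).
    The inverse of 5 mod 7 is 3 (since 5·3 = 15 = 2·7 + 1), so t ≡ 3·6 = 18 ≡ 4 (mod 7).
    Then x = 1 + 5·4 = 21, valid modulo lcm(5, 7) = 35: x ≡ 21 (mod 35).
  Combine with x ≡ 0 (mod 3): since gcd(35, 3) = 1, we get a unique residue mod 105.
    Write x = 21 + 35·t and substitute into x ≡ 0 (mod 3): 35·t ≡ 0 − 21 = -21 (mod 3).
    Reduce coefficients mod 3: 2·t ≡ 0 (mod 3).
    The inverse of 2 mod 3 is 2 (since 2·2 = 4 = 1·3 + 1), so t ≡ 2·0 = 0 ≡ 0 (mod 3).
    Then x = 21 + 35·0 = 21, valid modulo lcm(35, 3) = 105: x ≡ 21 (mod 105).
Verify: 21 mod 5 = 1 ✓, 21 mod 7 = 0 ✓, 21 mod 3 = 0 ✓.

x ≡ 21 (mod 105).
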